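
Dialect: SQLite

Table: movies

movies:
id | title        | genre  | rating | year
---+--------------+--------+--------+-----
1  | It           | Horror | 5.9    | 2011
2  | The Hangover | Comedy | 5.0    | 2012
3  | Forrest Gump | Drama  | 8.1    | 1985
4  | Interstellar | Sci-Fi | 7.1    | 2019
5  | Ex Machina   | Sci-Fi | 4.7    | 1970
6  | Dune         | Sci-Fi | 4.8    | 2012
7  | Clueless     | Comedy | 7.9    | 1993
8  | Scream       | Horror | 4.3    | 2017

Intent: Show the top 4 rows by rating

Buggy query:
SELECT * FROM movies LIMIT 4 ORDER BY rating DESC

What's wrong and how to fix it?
Bug: ORDER BY cannot follow LIMIT; LIMIT is the final clause

Fix: Sort with ORDER BY, then apply LIMIT

Corrected query:
SELECT * FROM movies ORDER BY rating DESC LIMIT 4

Result:
id | title        | genre  | rating | year
---+--------------+--------+--------+-----
3  | Forrest Gump | Drama  | 8.1    | 1985
7  | Clueless     | Comedy | 7.9    | 1993
4  | Interstellar | Sci-Fi | 7.1    | 2019
1  | It           | Horror | 5.9    | 2011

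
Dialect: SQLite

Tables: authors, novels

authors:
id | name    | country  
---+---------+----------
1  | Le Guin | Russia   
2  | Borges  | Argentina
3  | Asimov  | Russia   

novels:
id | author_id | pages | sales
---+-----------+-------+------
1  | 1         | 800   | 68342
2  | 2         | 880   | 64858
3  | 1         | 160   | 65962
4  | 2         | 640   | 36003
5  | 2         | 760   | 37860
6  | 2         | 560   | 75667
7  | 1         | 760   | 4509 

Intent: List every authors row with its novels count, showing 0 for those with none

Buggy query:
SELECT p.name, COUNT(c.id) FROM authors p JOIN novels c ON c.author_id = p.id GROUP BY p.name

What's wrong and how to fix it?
Bug: INNER JOIN drops authors rows that have no matching novels rows

Fix: Use LEFT JOIN so parents without children still appear (COUNT(c.id) gives 0)

Corrected query:
SELECT p.name, COUNT(c.id) FROM authors p LEFT JOIN novels c ON c.author_id = p.id GROUP BY p.name

Result:
name    | COUNT(c.id)
--------+------------
Asimov  | 0          
Borges  | 4          
Le Guin | 3          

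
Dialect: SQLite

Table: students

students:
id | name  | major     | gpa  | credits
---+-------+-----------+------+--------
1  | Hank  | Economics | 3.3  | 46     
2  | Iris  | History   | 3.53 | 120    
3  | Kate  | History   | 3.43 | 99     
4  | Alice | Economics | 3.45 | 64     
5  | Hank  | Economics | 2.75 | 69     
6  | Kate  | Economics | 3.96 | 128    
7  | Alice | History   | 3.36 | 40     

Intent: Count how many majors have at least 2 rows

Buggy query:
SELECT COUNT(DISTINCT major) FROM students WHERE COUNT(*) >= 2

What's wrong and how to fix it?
Bug: WHERE filters individual rows, not groups, so a group-level COUNT is invalid there

Fix: Group first with HAVING COUNT(*) >= 2, then COUNT the resulting groups

Corrected query:
SELECT COUNT(*) FROM (SELECT major FROM students GROUP BY major HAVING COUNT(*) >= 2)

Result:
COUNT(*)
--------
2       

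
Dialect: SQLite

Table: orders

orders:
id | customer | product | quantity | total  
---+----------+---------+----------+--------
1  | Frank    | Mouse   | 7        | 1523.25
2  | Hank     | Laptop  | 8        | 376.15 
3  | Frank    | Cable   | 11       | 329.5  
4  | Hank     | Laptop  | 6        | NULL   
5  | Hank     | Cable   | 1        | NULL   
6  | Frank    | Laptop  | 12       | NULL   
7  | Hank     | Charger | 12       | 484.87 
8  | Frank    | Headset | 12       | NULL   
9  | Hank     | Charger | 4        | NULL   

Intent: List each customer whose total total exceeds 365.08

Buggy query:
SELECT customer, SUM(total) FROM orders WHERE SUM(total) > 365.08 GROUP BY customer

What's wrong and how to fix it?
Bug: WHERE runs before GROUP BY, so aggregates aren't available there

Fix: Use HAVING (which filters groups after aggregation) instead of WHERE

Corrected query:
SELECT customer, SUM(total) FROM orders GROUP BY customer HAVING SUM(total) > 365.08

Result:
customer | SUM(total)
---------+-----------
Frank    | 1852.75   
Hank     | 861.02    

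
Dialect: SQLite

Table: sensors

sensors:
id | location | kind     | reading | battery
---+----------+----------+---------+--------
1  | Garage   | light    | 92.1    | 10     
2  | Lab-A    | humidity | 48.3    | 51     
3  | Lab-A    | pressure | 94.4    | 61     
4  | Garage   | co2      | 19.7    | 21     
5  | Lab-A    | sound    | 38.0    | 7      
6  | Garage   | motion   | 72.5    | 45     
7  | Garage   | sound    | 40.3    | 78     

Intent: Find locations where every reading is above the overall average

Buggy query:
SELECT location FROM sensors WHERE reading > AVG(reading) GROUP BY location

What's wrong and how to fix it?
Bug: WHERE evaluates per row before aggregation, so AVG() is unavailable

Fix: Use a subquery for AVG and a HAVING MIN(...) filter so the condition holds for every row in the group

Corrected query:
SELECT location FROM sensors GROUP BY location HAVING MIN(reading) > (SELECT AVG(reading) FROM sensors)

Result:
(no rows)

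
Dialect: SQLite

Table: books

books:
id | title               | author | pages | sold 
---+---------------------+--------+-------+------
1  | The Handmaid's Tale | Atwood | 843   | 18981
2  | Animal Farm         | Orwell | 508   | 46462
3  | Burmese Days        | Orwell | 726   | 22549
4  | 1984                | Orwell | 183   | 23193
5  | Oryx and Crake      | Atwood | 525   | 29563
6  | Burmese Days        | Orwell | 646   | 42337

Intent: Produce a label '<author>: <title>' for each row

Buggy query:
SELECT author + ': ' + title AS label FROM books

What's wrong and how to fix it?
Bug: SQLite uses || for string concatenation; + coerces text to numbers (yielding 0)

Fix: Replace + with || to concatenate text

Corrected query:
SELECT author || ': ' || title AS label FROM books

Result:
label                      
---------------------------
Atwood: The Handmaid's Tale
Orwell: Animal Farm        
Orwell: Burmese Days       
Orwell: 1984               
Atwood: Oryx and Crake     
Orwell: Burmese Days       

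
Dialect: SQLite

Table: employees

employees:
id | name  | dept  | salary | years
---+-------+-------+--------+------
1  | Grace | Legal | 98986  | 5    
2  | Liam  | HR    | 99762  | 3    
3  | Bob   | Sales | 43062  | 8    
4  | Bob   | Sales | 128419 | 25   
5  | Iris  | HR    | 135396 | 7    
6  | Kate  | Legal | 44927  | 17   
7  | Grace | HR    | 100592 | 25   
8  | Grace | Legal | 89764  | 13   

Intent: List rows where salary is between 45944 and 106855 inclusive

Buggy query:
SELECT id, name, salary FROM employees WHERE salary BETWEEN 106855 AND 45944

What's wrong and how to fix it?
Bug: The bounds are reversed; BETWEEN a AND b requires a <= b to match anything

Fix: Write BETWEEN 45944 AND 106855

Corrected query:
SELECT id, name, salary FROM employees WHERE salary BETWEEN 45944 AND 106855

Result:
id | name  | salary
---+-------+-------
1  | Grace | 98986 
2  | Liam  | 99762 
7  | Grace | 100592
8  | Grace | 89764 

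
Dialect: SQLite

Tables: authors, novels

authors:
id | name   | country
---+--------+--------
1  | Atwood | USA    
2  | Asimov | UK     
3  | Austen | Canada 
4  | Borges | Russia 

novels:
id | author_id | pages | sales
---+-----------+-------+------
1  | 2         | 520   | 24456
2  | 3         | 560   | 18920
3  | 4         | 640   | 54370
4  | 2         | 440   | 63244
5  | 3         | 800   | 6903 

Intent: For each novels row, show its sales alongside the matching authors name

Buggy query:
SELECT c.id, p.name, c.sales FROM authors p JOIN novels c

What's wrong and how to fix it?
Bug: Missing join condition: each novels row is matched to all authors rows instead of just its own

Fix: Specify the join condition linking the foreign key to the parent id

Corrected query:
SELECT c.id, p.name, c.sales FROM authors p JOIN novels c ON c.author_id = p.id

Result:
id | name   | sales
---+--------+------
1  | Asimov | 24456
2  | Austen | 18920
3  | Borges | 54370
4  | Asimov | 63244
5  | Austen | 6903 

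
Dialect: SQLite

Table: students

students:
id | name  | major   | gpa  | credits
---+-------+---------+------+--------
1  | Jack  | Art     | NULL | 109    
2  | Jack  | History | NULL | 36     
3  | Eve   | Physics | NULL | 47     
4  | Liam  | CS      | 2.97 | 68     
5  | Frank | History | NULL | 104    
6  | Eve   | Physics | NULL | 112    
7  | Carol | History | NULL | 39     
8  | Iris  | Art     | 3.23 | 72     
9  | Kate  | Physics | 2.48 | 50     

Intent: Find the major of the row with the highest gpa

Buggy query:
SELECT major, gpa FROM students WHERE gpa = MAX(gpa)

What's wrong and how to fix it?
Bug: WHERE is evaluated per row; an aggregate over the whole table isn't defined there

Fix: Wrap MAX in a scalar subquery so WHERE compares against a single value

Corrected query:
SELECT major, gpa FROM students WHERE gpa = (SELECT MAX(gpa) FROM students)

Result:
major | gpa 
------+-----
Art   | 3.23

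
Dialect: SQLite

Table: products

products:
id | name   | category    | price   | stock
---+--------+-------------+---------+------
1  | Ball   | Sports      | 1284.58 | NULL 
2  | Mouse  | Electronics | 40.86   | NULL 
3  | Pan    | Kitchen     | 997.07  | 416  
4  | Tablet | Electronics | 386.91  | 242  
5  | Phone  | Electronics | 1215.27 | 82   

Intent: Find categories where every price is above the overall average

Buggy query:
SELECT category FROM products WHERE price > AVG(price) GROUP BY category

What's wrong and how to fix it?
Bug: WHERE evaluates per row before aggregation, so AVG() is unavailable

Fix: Use a subquery for AVG and a HAVING MIN(...) filter so the condition holds for every row in the group

Corrected query:
SELECT category FROM products GROUP BY category HAVING MIN(price) > (SELECT AVG(price) FROM products)

Result:
category
--------
Kitchen 
Sports  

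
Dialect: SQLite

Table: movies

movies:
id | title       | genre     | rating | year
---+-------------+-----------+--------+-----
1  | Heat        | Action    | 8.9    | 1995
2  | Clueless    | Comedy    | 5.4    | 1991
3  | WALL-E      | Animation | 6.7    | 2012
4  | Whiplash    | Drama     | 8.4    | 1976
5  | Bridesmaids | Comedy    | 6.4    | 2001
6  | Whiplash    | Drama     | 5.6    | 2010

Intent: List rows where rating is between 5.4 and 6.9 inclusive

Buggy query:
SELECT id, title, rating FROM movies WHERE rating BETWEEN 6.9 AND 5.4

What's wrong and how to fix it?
Bug: The bounds are reversed; BETWEEN a AND b requires a <= b to match anything

Fix: Swap the bounds so the smaller value comes first

Corrected query:
SELECT id, title, rating FROM movies WHERE rating BETWEEN 5.4 AND 6.9

Result:
id | title       | rating
---+-------------+-------
2  | Clueless    | 5.4   
3  | WALL-E      | 6.7   
5  | Bridesmaids | 6.4   
6  | Whiplash    | 5.6   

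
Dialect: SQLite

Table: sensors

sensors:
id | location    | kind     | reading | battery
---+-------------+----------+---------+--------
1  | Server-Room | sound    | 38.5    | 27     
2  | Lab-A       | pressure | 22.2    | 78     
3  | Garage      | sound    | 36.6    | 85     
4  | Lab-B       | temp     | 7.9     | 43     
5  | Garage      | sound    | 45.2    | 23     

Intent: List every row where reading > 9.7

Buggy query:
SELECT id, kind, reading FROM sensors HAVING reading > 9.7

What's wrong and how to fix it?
Bug: This is a non-aggregate query (no GROUP BY, no aggregates), so in SQLite the HAVING clause is invalid here; a row-level condition belongs in WHERE

Fix: Use WHERE for row-level filtering

Corrected query:
SELECT id, kind, reading FROM sensors WHERE reading > 9.7

Result:
id | kind     | reading
---+----------+--------
1  | sound    | 38.5   
2  | pressure | 22.2   
3  | sound    | 36.6   
5  | sound    | 45.2   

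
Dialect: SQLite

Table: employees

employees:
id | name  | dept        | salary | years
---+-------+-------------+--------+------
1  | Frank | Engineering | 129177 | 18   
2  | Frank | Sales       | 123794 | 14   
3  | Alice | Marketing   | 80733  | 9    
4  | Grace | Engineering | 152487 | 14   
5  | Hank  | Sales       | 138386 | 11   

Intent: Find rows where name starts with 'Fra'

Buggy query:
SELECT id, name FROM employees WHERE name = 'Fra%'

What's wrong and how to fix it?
Bug: '=' compares the literal string including the % character; pattern matching needs LIKE

Fix: Use LIKE for wildcard pattern matching

Corrected query:
SELECT id, name FROM employees WHERE name LIKE 'Fra%'

Result:
id | name 
---+------
1  | Frank
2  | Frank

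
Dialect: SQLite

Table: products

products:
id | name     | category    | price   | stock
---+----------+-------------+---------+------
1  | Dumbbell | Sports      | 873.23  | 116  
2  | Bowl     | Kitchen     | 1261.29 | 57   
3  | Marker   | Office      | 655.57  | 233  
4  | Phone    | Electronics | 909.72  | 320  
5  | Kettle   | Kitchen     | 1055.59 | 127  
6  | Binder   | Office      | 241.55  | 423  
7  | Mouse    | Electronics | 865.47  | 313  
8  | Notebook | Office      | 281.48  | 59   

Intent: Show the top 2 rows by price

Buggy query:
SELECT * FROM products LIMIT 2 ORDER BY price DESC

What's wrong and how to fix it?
Bug: LIMIT must come after ORDER BY

Fix: Sort with ORDER BY, then apply LIMIT

Corrected query:
SELECT * FROM products ORDER BY price DESC LIMIT 2

Result:
id | name   | category | price   | stock
---+--------+----------+---------+------
2  | Bowl   | Kitchen  | 1261.29 | 57   
5  | Kettle | Kitchen  | 1055.59 | 127  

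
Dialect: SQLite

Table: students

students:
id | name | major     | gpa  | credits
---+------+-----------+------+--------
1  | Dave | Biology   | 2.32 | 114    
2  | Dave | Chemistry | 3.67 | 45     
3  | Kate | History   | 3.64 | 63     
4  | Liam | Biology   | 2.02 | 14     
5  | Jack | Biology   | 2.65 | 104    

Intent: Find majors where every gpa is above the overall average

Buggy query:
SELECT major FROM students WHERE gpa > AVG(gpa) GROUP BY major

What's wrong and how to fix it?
Bug: AVG() is an aggregate; it can't sit directly in WHERE

Fix: Compute the overall average in a scalar subquery and compare each group's MIN against it in HAVING

Corrected query:
SELECT major FROM students GROUP BY major HAVING MIN(gpa) > (SELECT AVG(gpa) FROM students)

Result:
major    
---------
Chemistry
History  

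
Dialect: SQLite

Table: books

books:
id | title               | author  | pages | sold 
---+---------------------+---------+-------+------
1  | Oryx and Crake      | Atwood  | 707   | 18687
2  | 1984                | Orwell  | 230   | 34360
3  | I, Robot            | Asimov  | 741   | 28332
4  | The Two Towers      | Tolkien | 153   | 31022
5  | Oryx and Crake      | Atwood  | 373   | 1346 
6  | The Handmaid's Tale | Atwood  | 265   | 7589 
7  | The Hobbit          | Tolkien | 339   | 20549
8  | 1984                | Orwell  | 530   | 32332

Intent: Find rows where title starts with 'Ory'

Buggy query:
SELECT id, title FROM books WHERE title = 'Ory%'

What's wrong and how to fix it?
Bug: '=' compares the literal string including the % character; pattern matching needs LIKE

Fix: Use LIKE for wildcard pattern matching

Corrected query:
SELECT id, title FROM books WHERE title LIKE 'Ory%'

Result:
id | title         
---+---------------
1  | Oryx and Crake
5  | Oryx and Crake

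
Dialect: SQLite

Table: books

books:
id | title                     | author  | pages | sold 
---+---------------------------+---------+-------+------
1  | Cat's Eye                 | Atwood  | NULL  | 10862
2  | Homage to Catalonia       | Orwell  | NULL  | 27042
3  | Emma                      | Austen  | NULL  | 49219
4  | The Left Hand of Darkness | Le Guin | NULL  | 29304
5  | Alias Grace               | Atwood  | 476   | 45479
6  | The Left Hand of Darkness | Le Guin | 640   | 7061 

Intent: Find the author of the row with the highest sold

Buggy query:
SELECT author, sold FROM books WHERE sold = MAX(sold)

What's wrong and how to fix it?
Bug: WHERE is evaluated per row; an aggregate over the whole table isn't defined there

Fix: Wrap MAX in a scalar subquery so WHERE compares against a single value

Corrected query:
SELECT author, sold FROM books WHERE sold = (SELECT MAX(sold) FROM books)

Result:
author | sold 
-------+------
Austen | 49219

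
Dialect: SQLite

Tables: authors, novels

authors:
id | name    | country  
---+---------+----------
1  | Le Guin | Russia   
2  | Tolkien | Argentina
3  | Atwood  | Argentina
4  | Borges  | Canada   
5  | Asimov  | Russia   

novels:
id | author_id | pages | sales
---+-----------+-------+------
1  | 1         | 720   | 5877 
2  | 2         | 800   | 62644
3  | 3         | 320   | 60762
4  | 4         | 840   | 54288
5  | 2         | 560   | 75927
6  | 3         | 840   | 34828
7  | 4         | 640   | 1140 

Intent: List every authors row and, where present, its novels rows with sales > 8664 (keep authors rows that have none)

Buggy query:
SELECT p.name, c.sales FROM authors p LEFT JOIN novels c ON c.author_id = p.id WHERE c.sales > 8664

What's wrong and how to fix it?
Bug: Filtering c.sales in WHERE discards the NULL rows produced by LEFT JOIN, turning it into an inner join

Fix: Put 'c.sales > 8664' in the JOIN's ON clause instead of WHERE

Corrected query:
SELECT p.name, c.sales FROM authors p LEFT JOIN novels c ON c.author_id = p.id AND c.sales > 8664

Result:
name    | sales
--------+------
Le Guin | NULL 
Tolkien | 62644
Tolkien | 75927
Atwood  | 34828
Atwood  | 60762
Borges  | 54288
Asimov  | NULL 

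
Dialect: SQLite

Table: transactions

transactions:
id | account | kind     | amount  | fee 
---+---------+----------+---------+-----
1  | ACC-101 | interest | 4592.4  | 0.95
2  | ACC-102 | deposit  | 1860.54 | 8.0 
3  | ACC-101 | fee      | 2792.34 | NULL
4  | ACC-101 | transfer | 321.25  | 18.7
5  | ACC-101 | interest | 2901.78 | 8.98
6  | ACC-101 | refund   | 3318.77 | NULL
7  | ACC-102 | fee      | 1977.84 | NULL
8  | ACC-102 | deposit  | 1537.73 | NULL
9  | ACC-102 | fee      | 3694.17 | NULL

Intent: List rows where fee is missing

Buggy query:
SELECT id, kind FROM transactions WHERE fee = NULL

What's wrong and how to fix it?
Bug: '= NULL' is always unknown in SQL three-valued logic, so no rows match

Fix: Replace '= NULL' with 'IS NULL'

Corrected query:
SELECT id, kind FROM transactions WHERE fee IS NULL

Result:
id | kind   
---+--------
3  | fee    
6  | refund 
7  | fee    
8  | deposit
9  | fee    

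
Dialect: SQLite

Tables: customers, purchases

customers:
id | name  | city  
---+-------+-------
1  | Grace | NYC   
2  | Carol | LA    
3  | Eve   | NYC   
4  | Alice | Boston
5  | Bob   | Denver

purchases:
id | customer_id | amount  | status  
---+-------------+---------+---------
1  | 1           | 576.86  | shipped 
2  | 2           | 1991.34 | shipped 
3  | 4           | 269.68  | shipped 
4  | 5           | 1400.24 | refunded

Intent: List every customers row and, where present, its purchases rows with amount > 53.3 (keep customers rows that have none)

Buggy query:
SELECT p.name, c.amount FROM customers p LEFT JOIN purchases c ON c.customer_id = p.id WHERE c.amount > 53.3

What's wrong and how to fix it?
Bug: Filtering c.amount in WHERE discards the NULL rows produced by LEFT JOIN, turning it into an inner join

Fix: Put 'c.amount > 53.3' in the JOIN's ON clause instead of WHERE

Corrected query:
SELECT p.name, c.amount FROM customers p LEFT JOIN purchases c ON c.customer_id = p.id AND c.amount > 53.3

Result:
name  | amount 
------+--------
Grace | 576.86 
Carol | 1991.34
Eve   | NULL   
Alice | 269.68 
Bob   | 1400.24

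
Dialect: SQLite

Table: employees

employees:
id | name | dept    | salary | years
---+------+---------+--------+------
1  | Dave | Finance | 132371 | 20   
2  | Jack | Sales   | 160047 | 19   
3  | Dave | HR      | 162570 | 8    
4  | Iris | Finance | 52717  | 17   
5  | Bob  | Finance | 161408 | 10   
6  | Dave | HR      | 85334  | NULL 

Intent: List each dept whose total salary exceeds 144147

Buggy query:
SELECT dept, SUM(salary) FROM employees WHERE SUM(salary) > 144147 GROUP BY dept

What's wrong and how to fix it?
Bug: SUM(salary) is an aggregate, but WHERE filters rows before aggregation

Fix: Move the aggregate condition to a HAVING clause

Corrected query:
SELECT dept, SUM(salary) FROM employees GROUP BY dept HAVING SUM(salary) > 144147

Result:
dept    | SUM(salary)
--------+------------
Finance | 346496     
HR      | 247904     
Sales   | 160047     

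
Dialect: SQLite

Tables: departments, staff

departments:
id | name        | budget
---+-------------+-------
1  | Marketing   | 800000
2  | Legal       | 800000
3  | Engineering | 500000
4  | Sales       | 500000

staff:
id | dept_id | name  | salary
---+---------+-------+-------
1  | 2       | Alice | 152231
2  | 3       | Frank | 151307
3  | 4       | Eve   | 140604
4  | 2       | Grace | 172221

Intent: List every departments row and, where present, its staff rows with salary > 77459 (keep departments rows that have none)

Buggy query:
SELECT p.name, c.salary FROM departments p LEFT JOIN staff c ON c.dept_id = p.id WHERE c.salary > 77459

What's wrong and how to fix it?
Bug: A WHERE condition on the right-hand table after LEFT JOIN drops unmatched parents

Fix: Move the right-table condition into the ON clause so unmatched parents are kept

Corrected query:
SELECT p.name, c.salary FROM departments p LEFT JOIN staff c ON c.dept_id = p.id AND c.salary > 77459

Result:
name        | salary
------------+-------
Marketing   | NULL  
Legal       | 152231
Legal       | 172221
Engineering | 151307
Sales       | 140604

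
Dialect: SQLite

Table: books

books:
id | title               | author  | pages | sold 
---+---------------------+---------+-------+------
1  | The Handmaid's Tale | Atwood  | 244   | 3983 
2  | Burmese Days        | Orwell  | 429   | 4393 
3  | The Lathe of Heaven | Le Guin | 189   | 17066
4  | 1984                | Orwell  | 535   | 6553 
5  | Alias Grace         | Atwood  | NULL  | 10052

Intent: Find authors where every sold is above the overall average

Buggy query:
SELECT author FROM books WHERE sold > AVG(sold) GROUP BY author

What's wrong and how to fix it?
Bug: WHERE evaluates per row before aggregation, so AVG() is unavailable

Fix: Use a subquery for AVG and a HAVING MIN(...) filter so the condition holds for every row in the group

Corrected query:
SELECT author FROM books GROUP BY author HAVING MIN(sold) > (SELECT AVG(sold) FROM books)

Result:
author 
-------
Le Guin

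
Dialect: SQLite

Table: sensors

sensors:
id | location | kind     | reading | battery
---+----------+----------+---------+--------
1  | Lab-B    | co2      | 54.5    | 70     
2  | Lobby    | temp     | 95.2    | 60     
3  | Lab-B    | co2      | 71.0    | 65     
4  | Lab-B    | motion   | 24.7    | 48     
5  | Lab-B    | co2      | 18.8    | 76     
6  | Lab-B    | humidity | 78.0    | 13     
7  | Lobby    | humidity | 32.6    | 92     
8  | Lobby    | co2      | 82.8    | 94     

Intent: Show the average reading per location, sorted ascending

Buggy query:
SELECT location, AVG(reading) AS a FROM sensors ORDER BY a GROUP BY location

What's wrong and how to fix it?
Bug: ORDER BY appears before GROUP BY; SQL clause order requires GROUP BY first

Fix: Move ORDER BY to the end, after GROUP BY

Corrected query:
SELECT location, AVG(reading) AS a FROM sensors GROUP BY location ORDER BY a

Result:
location | a   
---------+-----
Lab-B    | 49.4
Lobby    | 70.2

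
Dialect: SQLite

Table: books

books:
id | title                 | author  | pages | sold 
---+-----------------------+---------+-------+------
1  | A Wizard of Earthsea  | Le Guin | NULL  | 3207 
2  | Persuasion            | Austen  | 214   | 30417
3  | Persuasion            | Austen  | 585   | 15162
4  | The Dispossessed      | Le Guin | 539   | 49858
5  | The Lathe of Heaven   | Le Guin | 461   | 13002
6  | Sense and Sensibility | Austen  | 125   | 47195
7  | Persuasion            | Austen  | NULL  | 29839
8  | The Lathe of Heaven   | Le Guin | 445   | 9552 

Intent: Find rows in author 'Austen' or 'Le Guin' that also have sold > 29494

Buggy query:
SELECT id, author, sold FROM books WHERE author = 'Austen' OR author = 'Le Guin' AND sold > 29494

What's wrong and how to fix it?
Bug: AND binds tighter than OR, so this parses as author = 'Austen' OR (author = 'Le Guin' AND sold > 29494)

Fix: Add parentheses around the OR so the AND applies to both alternatives

Corrected query:
SELECT id, author, sold FROM books WHERE (author = 'Austen' OR author = 'Le Guin') AND sold > 29494

Result:
id | author  | sold 
---+---------+------
2  | Austen  | 30417
4  | Le Guin | 49858
6  | Austen  | 47195
7  | Austen  | 29839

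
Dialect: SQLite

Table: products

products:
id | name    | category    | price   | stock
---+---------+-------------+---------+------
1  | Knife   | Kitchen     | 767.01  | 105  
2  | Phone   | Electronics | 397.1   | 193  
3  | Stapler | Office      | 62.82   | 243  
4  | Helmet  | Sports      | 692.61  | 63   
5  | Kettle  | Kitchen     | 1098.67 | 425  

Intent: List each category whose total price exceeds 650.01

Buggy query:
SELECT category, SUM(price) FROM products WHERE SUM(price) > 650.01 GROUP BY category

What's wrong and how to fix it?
Bug: WHERE runs before GROUP BY, so aggregates aren't available there

Fix: Move the aggregate condition to a HAVING clause

Corrected query:
SELECT category, SUM(price) FROM products GROUP BY category HAVING SUM(price) > 650.01

Result:
category | SUM(price)
---------+-----------
Kitchen  | 1865.68   
Sports   | 692.61    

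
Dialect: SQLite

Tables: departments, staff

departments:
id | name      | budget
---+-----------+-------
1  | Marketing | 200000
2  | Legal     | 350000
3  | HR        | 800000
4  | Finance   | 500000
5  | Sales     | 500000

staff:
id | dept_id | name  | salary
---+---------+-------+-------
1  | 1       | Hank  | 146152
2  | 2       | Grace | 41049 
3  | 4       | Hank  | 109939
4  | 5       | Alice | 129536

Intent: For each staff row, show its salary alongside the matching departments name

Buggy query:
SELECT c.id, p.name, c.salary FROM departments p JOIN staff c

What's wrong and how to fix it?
Bug: JOIN with no ON clause produces a cartesian product; every staff row pairs with every departments row

Fix: Add ON c.dept_id = p.id to the JOIN

Corrected query:
SELECT c.id, p.name, c.salary FROM departments p JOIN staff c ON c.dept_id = p.id

Result:
id | name      | salary
---+-----------+-------
1  | Marketing | 146152
2  | Legal     | 41049 
3  | Finance   | 109939
4  | Sales     | 129536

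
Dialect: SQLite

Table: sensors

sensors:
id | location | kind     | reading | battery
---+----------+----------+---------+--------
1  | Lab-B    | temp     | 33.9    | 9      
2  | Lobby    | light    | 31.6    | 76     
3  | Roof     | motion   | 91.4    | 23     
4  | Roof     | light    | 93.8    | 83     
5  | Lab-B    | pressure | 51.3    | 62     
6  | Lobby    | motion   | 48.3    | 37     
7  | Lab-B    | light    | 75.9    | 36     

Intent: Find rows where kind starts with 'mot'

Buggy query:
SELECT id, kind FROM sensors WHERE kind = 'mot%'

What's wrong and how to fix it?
Bug: Wildcards only work with LIKE; '=' treats '%' as a literal character

Fix: Replace '=' with LIKE so 'mot%' is treated as a pattern

Corrected query:
SELECT id, kind FROM sensors WHERE kind LIKE 'mot%'

Result:
id | kind  
---+-------
3  | motion
6  | motion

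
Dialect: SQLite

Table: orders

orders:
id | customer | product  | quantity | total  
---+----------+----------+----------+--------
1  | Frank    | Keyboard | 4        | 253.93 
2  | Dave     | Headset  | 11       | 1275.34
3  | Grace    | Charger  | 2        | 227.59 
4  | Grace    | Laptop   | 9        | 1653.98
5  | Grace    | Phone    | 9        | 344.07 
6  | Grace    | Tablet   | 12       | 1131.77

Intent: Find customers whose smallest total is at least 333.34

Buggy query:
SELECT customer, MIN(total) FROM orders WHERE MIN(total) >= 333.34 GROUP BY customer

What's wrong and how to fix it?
Bug: MIN() in WHERE is a misuse of aggregate

Fix: Use HAVING for the per-group MIN condition

Corrected query:
SELECT customer, MIN(total) FROM orders GROUP BY customer HAVING MIN(total) >= 333.34

Result:
customer | MIN(total)
---------+-----------
Dave     | 1275.34   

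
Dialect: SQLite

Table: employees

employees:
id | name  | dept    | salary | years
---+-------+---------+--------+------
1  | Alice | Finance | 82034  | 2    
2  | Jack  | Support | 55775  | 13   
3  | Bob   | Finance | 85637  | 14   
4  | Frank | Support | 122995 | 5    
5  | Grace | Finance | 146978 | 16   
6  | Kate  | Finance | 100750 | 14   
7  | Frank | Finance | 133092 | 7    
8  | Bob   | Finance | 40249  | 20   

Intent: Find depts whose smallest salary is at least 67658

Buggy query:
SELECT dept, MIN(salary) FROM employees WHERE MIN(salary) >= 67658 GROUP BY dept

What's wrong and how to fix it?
Bug: MIN() in WHERE is a misuse of aggregate

Fix: Replace WHERE with HAVING after the GROUP BY

Corrected query:
SELECT dept, MIN(salary) FROM employees GROUP BY dept HAVING MIN(salary) >= 67658

Result:
(no rows)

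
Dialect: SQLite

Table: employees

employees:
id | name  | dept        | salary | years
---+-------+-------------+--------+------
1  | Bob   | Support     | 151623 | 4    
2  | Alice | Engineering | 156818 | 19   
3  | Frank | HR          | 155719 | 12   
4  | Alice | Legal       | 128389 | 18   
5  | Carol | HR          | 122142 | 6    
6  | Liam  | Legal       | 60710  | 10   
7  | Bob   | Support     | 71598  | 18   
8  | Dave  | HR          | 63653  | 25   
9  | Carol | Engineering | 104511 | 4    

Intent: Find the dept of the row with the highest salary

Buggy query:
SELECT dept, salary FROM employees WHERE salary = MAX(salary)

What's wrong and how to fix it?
Bug: MAX(salary) is an aggregate and cannot be used directly in WHERE

Fix: Wrap MAX in a scalar subquery so WHERE compares against a single value

Corrected query:
SELECT dept, salary FROM employees WHERE salary = (SELECT MAX(salary) FROM employees)

Result:
dept        | salary
------------+-------
Engineering | 156818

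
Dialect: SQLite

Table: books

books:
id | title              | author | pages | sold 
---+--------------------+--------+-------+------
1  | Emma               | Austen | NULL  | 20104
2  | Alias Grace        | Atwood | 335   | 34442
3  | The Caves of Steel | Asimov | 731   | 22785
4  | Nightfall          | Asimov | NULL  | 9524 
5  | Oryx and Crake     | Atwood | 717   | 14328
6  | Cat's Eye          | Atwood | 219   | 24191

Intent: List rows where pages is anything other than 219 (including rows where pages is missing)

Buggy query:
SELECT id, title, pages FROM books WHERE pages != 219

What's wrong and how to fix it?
Bug: Inequality against NULL is unknown, not true; rows with NULL are dropped

Fix: Handle NULL separately with IS NULL alongside the inequality

Corrected query:
SELECT id, title, pages FROM books WHERE pages != 219 OR pages IS NULL

Result:
id | title              | pages
---+--------------------+------
1  | Emma               | NULL 
2  | Alias Grace        | 335  
3  | The Caves of Steel | 731  
4  | Nightfall          | NULL 
5  | Oryx and Crake     | 717  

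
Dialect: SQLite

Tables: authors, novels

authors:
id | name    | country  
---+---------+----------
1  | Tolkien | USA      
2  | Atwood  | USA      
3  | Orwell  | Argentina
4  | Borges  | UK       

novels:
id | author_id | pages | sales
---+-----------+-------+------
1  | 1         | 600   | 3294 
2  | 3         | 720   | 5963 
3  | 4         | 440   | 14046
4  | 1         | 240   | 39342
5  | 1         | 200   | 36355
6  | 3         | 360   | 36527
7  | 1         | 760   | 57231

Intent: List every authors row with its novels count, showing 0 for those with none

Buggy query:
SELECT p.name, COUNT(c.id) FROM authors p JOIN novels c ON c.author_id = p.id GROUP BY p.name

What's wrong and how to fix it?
Bug: An inner join excludes parents with zero children

Fix: Use LEFT JOIN so parents without children still appear (COUNT(c.id) gives 0)

Corrected query:
SELECT p.name, COUNT(c.id) FROM authors p LEFT JOIN novels c ON c.author_id = p.id GROUP BY p.name

Result:
name    | COUNT(c.id)
--------+------------
Atwood  | 0          
Borges  | 1          
Orwell  | 2          
Tolkien | 4          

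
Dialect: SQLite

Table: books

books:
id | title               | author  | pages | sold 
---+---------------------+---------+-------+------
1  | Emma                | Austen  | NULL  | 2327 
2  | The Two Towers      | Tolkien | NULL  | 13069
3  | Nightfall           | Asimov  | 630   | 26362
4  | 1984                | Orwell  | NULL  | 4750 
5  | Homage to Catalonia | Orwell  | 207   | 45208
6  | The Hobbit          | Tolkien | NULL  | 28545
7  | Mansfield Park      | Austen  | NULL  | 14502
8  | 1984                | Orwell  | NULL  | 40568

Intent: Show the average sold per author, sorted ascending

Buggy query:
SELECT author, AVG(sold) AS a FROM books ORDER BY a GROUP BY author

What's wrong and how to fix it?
Bug: GROUP BY must precede ORDER BY

Fix: Reorder: SELECT … FROM … GROUP BY … ORDER BY …

Corrected query:
SELECT author, AVG(sold) AS a FROM books GROUP BY author ORDER BY a

Result:
author  | a           
--------+-------------
Austen  | 8414.5      
Tolkien | 20807       
Asimov  | 26362       
Orwell  | 30175.333333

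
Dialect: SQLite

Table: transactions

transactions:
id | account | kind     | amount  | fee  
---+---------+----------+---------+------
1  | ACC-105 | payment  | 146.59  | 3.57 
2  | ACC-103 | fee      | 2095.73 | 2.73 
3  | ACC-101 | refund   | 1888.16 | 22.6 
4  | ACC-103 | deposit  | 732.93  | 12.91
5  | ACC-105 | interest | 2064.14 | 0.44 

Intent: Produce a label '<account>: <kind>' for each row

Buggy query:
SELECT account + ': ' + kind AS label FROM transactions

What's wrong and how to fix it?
Bug: '+' is numeric addition; on text columns SQLite converts them to 0 instead of concatenating

Fix: Use the || operator for string concatenation

Corrected query:
SELECT account || ': ' || kind AS label FROM transactions

Result:
label            
-----------------
ACC-105: payment 
ACC-103: fee     
ACC-101: refund  
ACC-103: deposit 
ACC-105: interest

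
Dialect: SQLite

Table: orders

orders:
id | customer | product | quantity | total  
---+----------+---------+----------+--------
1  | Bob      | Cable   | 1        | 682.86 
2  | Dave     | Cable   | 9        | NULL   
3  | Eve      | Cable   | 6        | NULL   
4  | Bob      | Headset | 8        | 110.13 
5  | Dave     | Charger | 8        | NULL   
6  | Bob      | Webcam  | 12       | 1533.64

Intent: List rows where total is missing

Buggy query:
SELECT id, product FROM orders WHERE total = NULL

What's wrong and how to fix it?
Bug: Comparing to NULL with '=' never matches; NULL = NULL is unknown, not true

Fix: Use IS NULL to test for NULL

Corrected query:
SELECT id, product FROM orders WHERE total IS NULL

Result:
id | product
---+--------
2  | Cable  
3  | Cable  
5  | Charger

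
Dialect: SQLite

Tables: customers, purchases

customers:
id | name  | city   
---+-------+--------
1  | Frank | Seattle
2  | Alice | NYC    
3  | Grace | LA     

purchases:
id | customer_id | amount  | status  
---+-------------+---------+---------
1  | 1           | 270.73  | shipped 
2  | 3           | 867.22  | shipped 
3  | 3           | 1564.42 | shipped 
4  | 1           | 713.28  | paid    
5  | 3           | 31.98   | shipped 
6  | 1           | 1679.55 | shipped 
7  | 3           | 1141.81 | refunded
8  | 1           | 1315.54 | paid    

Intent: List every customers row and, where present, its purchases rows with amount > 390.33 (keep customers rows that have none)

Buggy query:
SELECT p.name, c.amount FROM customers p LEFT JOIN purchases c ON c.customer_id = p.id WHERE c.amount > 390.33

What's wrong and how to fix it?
Bug: Filtering c.amount in WHERE discards the NULL rows produced by LEFT JOIN, turning it into an inner join

Fix: Move the right-table condition into the ON clause so unmatched parents are kept

Corrected query:
SELECT p.name, c.amount FROM customers p LEFT JOIN purchases c ON c.customer_id = p.id AND c.amount > 390.33

Result:
name  | amount 
------+--------
Frank | 713.28 
Frank | 1315.54
Frank | 1679.55
Alice | NULL   
Grace | 867.22 
Grace | 1141.81
Grace | 1564.42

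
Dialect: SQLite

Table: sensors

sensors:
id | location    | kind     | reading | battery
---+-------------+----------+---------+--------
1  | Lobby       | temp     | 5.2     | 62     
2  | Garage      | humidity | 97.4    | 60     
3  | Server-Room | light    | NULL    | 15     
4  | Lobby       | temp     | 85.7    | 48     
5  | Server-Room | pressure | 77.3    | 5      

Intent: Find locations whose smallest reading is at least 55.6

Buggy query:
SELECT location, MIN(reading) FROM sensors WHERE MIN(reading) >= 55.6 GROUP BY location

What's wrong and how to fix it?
Bug: Aggregates like MIN are computed per group after WHERE runs

Fix: Replace WHERE with HAVING after the GROUP BY

Corrected query:
SELECT location, MIN(reading) FROM sensors GROUP BY location HAVING MIN(reading) >= 55.6

Result:
location    | MIN(reading)
------------+-------------
Garage      | 97.4        
Server-Room | 77.3        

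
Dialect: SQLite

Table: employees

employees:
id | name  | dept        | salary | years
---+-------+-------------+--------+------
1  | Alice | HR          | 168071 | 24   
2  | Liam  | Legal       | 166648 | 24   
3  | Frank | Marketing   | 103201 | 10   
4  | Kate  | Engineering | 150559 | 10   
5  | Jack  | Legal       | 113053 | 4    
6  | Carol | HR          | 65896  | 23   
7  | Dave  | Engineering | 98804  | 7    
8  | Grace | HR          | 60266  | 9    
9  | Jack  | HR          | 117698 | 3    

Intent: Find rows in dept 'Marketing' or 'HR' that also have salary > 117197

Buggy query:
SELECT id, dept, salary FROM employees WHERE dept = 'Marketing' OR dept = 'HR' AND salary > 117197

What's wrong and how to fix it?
Bug: AND binds tighter than OR, so this parses as dept = 'Marketing' OR (dept = 'HR' AND salary > 117197)

Fix: Group the OR with parentheses (or use IN), then AND the threshold

Corrected query:
SELECT id, dept, salary FROM employees WHERE (dept = 'Marketing' OR dept = 'HR') AND salary > 117197

Result:
id | dept | salary
---+------+-------
1  | HR   | 168071
9  | HR   | 117698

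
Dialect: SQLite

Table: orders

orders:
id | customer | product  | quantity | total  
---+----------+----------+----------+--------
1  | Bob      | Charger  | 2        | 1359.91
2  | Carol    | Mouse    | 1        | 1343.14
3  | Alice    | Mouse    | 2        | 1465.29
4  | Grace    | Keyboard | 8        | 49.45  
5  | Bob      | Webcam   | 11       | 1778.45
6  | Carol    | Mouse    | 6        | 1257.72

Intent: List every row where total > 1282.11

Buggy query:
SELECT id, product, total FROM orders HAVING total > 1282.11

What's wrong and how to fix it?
Bug: HAVING filters the output of aggregation, but this query has no GROUP BY and no aggregate functions, so SQLite rejects it (HAVING clause on a non-aggregate query); the condition here is per row

Fix: Use WHERE for row-level filtering

Corrected query:
SELECT id, product, total FROM orders WHERE total > 1282.11

Result:
id | product | total  
---+---------+--------
1  | Charger | 1359.91
2  | Mouse   | 1343.14
3  | Mouse   | 1465.29
5  | Webcam  | 1778.45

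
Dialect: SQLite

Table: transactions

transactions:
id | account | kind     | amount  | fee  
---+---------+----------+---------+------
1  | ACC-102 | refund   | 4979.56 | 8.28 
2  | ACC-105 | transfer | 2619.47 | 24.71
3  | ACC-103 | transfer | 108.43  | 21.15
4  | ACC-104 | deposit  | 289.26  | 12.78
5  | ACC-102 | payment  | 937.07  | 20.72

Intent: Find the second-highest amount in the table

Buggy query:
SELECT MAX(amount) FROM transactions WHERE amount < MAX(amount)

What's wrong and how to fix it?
Bug: MAX(amount) on the right of the comparison is an aggregate-in-WHERE error

Fix: Compute the overall MAX in a subquery, then take MAX of rows below it

Corrected query:
SELECT MAX(amount) FROM transactions WHERE amount < (SELECT MAX(amount) FROM transactions)

Result:
MAX(amount)
-----------
2619.47    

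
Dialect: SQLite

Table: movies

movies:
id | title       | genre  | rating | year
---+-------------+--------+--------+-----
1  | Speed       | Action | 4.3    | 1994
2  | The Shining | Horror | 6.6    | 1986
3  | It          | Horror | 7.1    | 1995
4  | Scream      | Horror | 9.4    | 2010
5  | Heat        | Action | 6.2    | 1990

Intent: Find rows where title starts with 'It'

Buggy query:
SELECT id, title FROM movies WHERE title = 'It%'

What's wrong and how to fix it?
Bug: '=' compares the literal string including the % character; pattern matching needs LIKE

Fix: Replace '=' with LIKE so 'It%' is treated as a pattern

Corrected query:
SELECT id, title FROM movies WHERE title LIKE 'It%'

Result:
id | title
---+------
3  | It   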